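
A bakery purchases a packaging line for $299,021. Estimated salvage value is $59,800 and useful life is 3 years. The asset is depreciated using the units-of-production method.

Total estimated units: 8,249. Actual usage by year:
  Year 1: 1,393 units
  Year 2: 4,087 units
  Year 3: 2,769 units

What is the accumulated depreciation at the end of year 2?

Depreciable base = $299,021 − $59,800 = $239,221.
Rate = $239,221 / 8,249 units = $29 per unit.
Year 1: 1,393 × $29 = $40,397. Book value $258,624.
Year 2: 4,087 × $29 = $118,523. Book value $140,101.
Accumulated through year 2 = $299,021 − $140,101 = $158,920.

$158,920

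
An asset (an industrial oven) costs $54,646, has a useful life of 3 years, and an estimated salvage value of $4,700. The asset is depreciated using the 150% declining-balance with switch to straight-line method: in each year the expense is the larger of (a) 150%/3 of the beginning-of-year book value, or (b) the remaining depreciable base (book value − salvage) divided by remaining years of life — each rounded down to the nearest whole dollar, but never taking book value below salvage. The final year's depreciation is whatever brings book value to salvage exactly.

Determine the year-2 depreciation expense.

Depreciable base = $54,646 − $4,700 = $49,946.
Year 1: DB = ⌊$54,646 × 150%/3⌋ = $27,323; SL = ⌊$49,946/3⌋ = $16,648 → take DB $27,323. Book value $27,323.
Year 2: DB = ⌊$27,323 × 150%/3⌋ = $13,661; SL = ⌊$22,623/2⌋ = $11,311 → take DB $13,661. Book value $13,662.

$13,661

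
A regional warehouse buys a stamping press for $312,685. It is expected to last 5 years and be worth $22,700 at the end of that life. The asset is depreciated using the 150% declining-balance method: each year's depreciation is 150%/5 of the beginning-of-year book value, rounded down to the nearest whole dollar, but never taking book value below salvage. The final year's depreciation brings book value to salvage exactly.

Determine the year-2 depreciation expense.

Depreciable base = $312,685 − $22,700 = $289,985.
Year 1: ⌊$312,685 × 150%/5⌋ = $93,805. Book value $218,880.
Year 2: ⌊$218,880 × 150%/5⌋ = $65,664. Book value $153,216.

$65,664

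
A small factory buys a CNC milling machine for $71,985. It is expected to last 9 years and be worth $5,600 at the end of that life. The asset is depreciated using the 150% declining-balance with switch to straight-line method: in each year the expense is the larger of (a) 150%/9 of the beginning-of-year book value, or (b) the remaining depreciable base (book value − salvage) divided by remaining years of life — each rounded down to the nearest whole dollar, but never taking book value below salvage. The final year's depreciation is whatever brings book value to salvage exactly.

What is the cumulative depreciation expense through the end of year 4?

Depreciable base = $71,985 − $5,600 = $66,385.
Year 1: DB = ⌊$71,985 × 150%/9⌋ = $11,997; SL = ⌊$66,385/9⌋ = $7,376 → take DB $11,997. Book value $59,988.
Year 2: DB = ⌊$59,988 × 150%/9⌋ = $9,998; SL = ⌊$54,388/8⌋ = $6,798 → take DB $9,998. Book value $49,990.
Year 3: DB = ⌊$49,990 × 150%/9⌋ = $8,331; SL = ⌊$44,390/7⌋ = $6,341 → take DB $8,331. Book value $41,659.
Year 4: DB = ⌊$41,659 × 150%/9⌋ = $6,943; SL = ⌊$36,059/6⌋ = $6,009 → take DB $6,943. Book value $34,716.
Accumulated through year 4 = $71,985 − $34,716 = $37,269.

$37,269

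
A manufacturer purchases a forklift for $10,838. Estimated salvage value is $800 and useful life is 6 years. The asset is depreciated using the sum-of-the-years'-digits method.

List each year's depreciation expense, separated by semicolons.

$2,868; $2,390; $1,912; $1,434; $956; $478

Depreciable base = $10,838 − $800 = $10,038.
Sum of the years' digits = 6+5+4+3+2+1 = 21.
Year 1: $10,038 × 6/21 = $2,868. Book value $7,970.
Year 2: $10,038 × 5/21 = $2,390. Book value $5,580.
Year 3: $10,038 × 4/21 = $1,912. Book value $3,668.
Year 4: $10,038 × 3/21 = $1,434. Book value $2,234.
Year 5: $10,038 × 2/21 = $956. Book value $1,278.
Year 6: $10,038 × 1/21 = $478. Book value $800.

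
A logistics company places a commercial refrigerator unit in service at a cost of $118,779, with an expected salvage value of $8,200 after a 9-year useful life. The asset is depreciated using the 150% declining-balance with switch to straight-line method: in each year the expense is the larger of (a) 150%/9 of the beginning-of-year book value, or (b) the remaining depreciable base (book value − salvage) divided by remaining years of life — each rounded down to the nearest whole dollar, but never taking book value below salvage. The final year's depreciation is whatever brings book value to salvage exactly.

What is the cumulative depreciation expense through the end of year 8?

$100,762

Depreciable base = $118,779 − $8,200 = $110,579.
Year 1: DB = ⌊$118,779 × 150%/9⌋ = $19,796; SL = ⌊$110,579/9⌋ = $12,286 → take DB $19,796. Book value $98,983.
Year 2: DB = ⌊$98,983 × 150%/9⌋ = $16,497; SL = ⌊$90,783/8⌋ = $11,347 → take DB $16,497. Book value $82,486.
Year 3: DB = ⌊$82,486 × 150%/9⌋ = $13,747; SL = ⌊$74,286/7⌋ = $10,612 → take DB $13,747. Book value $68,739.
Year 4: DB = ⌊$68,739 × 150%/9⌋ = $11,456; SL = ⌊$60,539/6⌋ = $10,089 → take DB $11,456. Book value $57,283.
Year 5: DB = ⌊$57,283 × 150%/9⌋ = $9,547; SL = ⌊$49,083/5⌋ = $9,816 → take SL $9,816. Book value $47,467.
Year 6: DB = ⌊$47,467 × 150%/9⌋ = $7,911; SL = ⌊$39,267/4⌋ = $9,816 → take SL $9,816. Book value $37,651.
Year 7: DB = ⌊$37,651 × 150%/9⌋ = $6,275; SL = ⌊$29,451/3⌋ = $9,817 → take SL $9,817. Book value $27,834.
Year 8: DB = ⌊$27,834 × 150%/9⌋ = $4,639; SL = ⌊$19,634/2⌋ = $9,817 → take SL $9,817. Book value $18,017.
Accumulated through year 8 = $118,779 − $18,017 = $100,762.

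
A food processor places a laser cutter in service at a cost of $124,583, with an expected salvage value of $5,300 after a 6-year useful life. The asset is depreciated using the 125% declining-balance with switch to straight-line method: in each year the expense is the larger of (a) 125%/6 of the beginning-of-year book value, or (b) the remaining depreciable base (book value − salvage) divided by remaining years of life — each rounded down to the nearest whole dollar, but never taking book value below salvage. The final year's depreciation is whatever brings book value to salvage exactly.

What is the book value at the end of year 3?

Depreciable base = $124,583 − $5,300 = $119,283.
Year 1: DB = ⌊$124,583 × 125%/6⌋ = $25,954; SL = ⌊$119,283/6⌋ = $19,880 → take DB $25,954. Book value $98,629.
Year 2: DB = ⌊$98,629 × 125%/6⌋ = $20,547; SL = ⌊$93,329/5⌋ = $18,665 → take DB $20,547. Book value $78,082.
Year 3: DB = ⌊$78,082 × 125%/6⌋ = $16,267; SL = ⌊$72,782/4⌋ = $18,195 → take SL $18,195. Book value $59,887.

$59,887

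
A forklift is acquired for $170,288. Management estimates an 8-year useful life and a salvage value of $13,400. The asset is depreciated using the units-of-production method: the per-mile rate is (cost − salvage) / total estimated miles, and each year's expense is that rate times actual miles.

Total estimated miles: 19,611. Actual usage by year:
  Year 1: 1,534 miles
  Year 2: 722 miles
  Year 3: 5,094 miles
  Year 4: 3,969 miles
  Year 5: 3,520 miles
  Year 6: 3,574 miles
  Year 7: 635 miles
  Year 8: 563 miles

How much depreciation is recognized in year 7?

Depreciable base = $170,288 − $13,400 = $156,888.
Rate = $156,888 / 19,611 miles = $8 per mile.
Year 1: 1,534 × $8 = $12,272. Book value $158,016.
Year 2: 722 × $8 = $5,776. Book value $152,240.
Year 3: 5,094 × $8 = $40,752. Book value $111,488.
Year 4: 3,969 × $8 = $31,752. Book value $79,736.
Year 5: 3,520 × $8 = $28,160. Book value $51,576.
Year 6: 3,574 × $8 = $28,592. Book value $22,984.
Year 7: 635 × $8 = $5,080. Book value $17,904.

$5,080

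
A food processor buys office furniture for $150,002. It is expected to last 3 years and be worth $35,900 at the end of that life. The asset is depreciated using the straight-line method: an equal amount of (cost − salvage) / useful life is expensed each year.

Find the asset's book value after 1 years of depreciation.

$111,968

Depreciable base = $150,002 − $35,900 = $114,102.
Annual expense = $114,102 / 3 = $38,034.
End of year 1: book value $111,968.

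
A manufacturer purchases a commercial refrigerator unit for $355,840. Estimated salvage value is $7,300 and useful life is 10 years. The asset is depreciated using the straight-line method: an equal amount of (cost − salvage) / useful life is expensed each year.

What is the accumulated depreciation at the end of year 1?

$34,854

Depreciable base = $355,840 − $7,300 = $348,540.
Annual expense = $348,540 / 10 = $34,854.
End of year 1: book value $320,986.
Accumulated through year 1 = $355,840 − $320,986 = $34,854.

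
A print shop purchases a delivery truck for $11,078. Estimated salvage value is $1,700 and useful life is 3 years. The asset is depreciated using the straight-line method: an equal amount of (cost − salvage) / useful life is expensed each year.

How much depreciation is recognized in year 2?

Depreciable base = $11,078 − $1,700 = $9,378.
Annual expense = $9,378 / 3 = $3,126.

$3,126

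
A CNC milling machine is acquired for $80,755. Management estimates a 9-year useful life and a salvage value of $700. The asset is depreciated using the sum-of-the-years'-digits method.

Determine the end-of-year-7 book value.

Depreciable base = $80,755 − $700 = $80,055.
Sum of the years' digits = 9+8+7+6+5+4+3+2+1 = 45.
Year 1: $80,055 × 9/45 = $16,011. Book value $64,744.
Year 2: $80,055 × 8/45 = $14,232. Book value $50,512.
Year 3: $80,055 × 7/45 = $12,453. Book value $38,059.
Year 4: $80,055 × 6/45 = $10,674. Book value $27,385.
Year 5: $80,055 × 5/45 = $8,895. Book value $18,490.
Year 6: $80,055 × 4/45 = $7,116. Book value $11,374.
Year 7: $80,055 × 3/45 = $5,337. Book value $6,037.

$6,037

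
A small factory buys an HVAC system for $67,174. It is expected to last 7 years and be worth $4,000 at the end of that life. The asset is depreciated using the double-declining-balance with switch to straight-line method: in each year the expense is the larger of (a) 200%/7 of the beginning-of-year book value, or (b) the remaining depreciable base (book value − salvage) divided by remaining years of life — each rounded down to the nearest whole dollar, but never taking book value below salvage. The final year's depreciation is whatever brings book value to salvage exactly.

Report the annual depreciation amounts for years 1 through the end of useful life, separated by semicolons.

Depreciable base = $67,174 − $4,000 = $63,174.
Year 1: DB = ⌊$67,174 × 200%/7⌋ = $19,192; SL = ⌊$63,174/7⌋ = $9,024 → take DB $19,192. Book value $47,982.
Year 2: DB = ⌊$47,982 × 200%/7⌋ = $13,709; SL = ⌊$43,982/6⌋ = $7,330 → take DB $13,709. Book value $34,273.
Year 3: DB = ⌊$34,273 × 200%/7⌋ = $9,792; SL = ⌊$30,273/5⌋ = $6,054 → take DB $9,792. Book value $24,481.
Year 4: DB = ⌊$24,481 × 200%/7⌋ = $6,994; SL = ⌊$20,481/4⌋ = $5,120 → take DB $6,994. Book value $17,487.
Year 5: DB = ⌊$17,487 × 200%/7⌋ = $4,996; SL = ⌊$13,487/3⌋ = $4,495 → take DB $4,996. Book value $12,491.
Year 6: DB = ⌊$12,491 × 200%/7⌋ = $3,568; SL = ⌊$8,491/2⌋ = $4,245 → take SL $4,245. Book value $8,246.
Year 7 (final): $8,246 − $4,000 = $4,246. Book value $4,000.

$19,192; $13,709; $9,792; $6,994; $4,996; $4,245; $4,246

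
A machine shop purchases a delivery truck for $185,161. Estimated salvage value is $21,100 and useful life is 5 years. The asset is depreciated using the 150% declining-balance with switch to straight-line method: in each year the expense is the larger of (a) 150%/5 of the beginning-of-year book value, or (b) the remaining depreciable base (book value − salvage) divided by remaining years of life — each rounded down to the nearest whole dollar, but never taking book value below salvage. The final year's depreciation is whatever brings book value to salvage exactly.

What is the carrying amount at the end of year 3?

Depreciable base = $185,161 − $21,100 = $164,061.
Year 1: DB = ⌊$185,161 × 150%/5⌋ = $55,548; SL = ⌊$164,061/5⌋ = $32,812 → take DB $55,548. Book value $129,613.
Year 2: DB = ⌊$129,613 × 150%/5⌋ = $38,883; SL = ⌊$108,513/4⌋ = $27,128 → take DB $38,883. Book value $90,730.
Year 3: DB = ⌊$90,730 × 150%/5⌋ = $27,219; SL = ⌊$69,630/3⌋ = $23,210 → take DB $27,219. Book value $63,511.

$63,511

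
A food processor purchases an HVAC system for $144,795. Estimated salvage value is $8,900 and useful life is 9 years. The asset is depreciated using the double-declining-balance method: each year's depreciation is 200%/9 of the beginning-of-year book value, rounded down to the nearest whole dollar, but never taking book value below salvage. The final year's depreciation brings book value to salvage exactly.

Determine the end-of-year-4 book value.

$52,989

Depreciable base = $144,795 − $8,900 = $135,895.
Year 1: ⌊$144,795 × 200%/9⌋ = $32,176. Book value $112,619.
Year 2: ⌊$112,619 × 200%/9⌋ = $25,026. Book value $87,593.
Year 3: ⌊$87,593 × 200%/9⌋ = $19,465. Book value $68,128.
Year 4: ⌊$68,128 × 200%/9⌋ = $15,139. Book value $52,989.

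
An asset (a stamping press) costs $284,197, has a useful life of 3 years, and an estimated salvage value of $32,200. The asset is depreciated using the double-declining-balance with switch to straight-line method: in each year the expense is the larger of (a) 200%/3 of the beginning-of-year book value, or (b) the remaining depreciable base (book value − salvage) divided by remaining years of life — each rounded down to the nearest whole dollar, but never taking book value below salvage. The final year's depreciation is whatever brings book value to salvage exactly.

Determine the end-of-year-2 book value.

$32,200

Depreciable base = $284,197 − $32,200 = $251,997.
Year 1: DB = ⌊$284,197 × 200%/3⌋ = $189,464; SL = ⌊$251,997/3⌋ = $83,999 → take DB $189,464. Book value $94,733.
Year 2: DB = ⌊$94,733 × 200%/3⌋ = $63,155; SL = ⌊$62,533/2⌋ = $31,266 → take DB $63,155, capped at $62,533. Book value $32,200.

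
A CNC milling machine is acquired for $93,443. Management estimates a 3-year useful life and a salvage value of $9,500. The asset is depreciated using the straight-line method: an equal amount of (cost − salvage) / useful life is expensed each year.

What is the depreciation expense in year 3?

$27,981

Depreciable base = $93,443 − $9,500 = $83,943.
Annual expense = $83,943 / 3 = $27,981.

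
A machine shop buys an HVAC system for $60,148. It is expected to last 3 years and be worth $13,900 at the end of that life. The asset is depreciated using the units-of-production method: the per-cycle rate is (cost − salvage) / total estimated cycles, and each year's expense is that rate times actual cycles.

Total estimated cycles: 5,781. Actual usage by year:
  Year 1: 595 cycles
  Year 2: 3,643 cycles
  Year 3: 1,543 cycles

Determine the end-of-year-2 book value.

$26,244

Depreciable base = $60,148 − $13,900 = $46,248.
Rate = $46,248 / 5,781 cycles = $8 per cycle.
Year 1: 595 × $8 = $4,760. Book value $55,388.
Year 2: 3,643 × $8 = $29,144. Book value $26,244.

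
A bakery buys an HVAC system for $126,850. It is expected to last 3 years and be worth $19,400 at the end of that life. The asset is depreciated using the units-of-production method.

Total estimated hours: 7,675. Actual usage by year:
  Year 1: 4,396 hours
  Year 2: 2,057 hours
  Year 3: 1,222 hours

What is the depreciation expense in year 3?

$17,108

Depreciable base = $126,850 − $19,400 = $107,450.
Rate = $107,450 / 7,675 hours = $14 per hour.
Year 1: 4,396 × $14 = $61,544. Book value $65,306.
Year 2: 2,057 × $14 = $28,798. Book value $36,508.
Year 3: 1,222 × $14 = $17,108. Book value $19,400.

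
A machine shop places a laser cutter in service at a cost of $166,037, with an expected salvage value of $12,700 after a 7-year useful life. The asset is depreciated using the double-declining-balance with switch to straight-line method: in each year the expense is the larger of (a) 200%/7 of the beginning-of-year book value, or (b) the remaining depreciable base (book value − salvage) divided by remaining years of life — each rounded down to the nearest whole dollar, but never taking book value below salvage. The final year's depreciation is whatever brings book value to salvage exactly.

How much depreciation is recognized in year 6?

Depreciable base = $166,037 − $12,700 = $153,337.
Year 1: DB = ⌊$166,037 × 200%/7⌋ = $47,439; SL = ⌊$153,337/7⌋ = $21,905 → take DB $47,439. Book value $118,598.
Year 2: DB = ⌊$118,598 × 200%/7⌋ = $33,885; SL = ⌊$105,898/6⌋ = $17,649 → take DB $33,885. Book value $84,713.
Year 3: DB = ⌊$84,713 × 200%/7⌋ = $24,203; SL = ⌊$72,013/5⌋ = $14,402 → take DB $24,203. Book value $60,510.
Year 4: DB = ⌊$60,510 × 200%/7⌋ = $17,288; SL = ⌊$47,810/4⌋ = $11,952 → take DB $17,288. Book value $43,222.
Year 5: DB = ⌊$43,222 × 200%/7⌋ = $12,349; SL = ⌊$30,522/3⌋ = $10,174 → take DB $12,349. Book value $30,873.
Year 6: DB = ⌊$30,873 × 200%/7⌋ = $8,820; SL = ⌊$18,173/2⌋ = $9,086 → take SL $9,086. Book value $21,787.

$9,086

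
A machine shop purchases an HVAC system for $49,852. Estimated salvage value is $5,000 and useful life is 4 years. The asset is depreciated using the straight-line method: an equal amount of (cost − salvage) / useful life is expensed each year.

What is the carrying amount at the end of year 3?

$16,213

Depreciable base = $49,852 − $5,000 = $44,852.
Annual expense = $44,852 / 4 = $11,213.
End of year 1: book value $38,639.
End of year 2: book value $27,426.
End of year 3: book value $16,213.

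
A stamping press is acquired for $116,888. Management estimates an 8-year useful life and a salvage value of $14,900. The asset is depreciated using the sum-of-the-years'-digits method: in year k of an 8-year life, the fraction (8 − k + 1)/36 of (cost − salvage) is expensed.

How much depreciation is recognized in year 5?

$11,332

Depreciable base = $116,888 − $14,900 = $101,988.
Sum of the years' digits = 8+7+6+5+4+3+2+1 = 36.
Year 1: $101,988 × 8/36 = $22,664. Book value $94,224.
Year 2: $101,988 × 7/36 = $19,831. Book value $74,393.
Year 3: $101,988 × 6/36 = $16,998. Book value $57,395.
Year 4: $101,988 × 5/36 = $14,165. Book value $43,230.
Year 5: $101,988 × 4/36 = $11,332. Book value $31,898.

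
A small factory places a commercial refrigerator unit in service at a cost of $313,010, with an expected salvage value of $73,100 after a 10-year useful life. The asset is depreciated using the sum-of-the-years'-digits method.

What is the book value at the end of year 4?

Depreciable base = $313,010 − $73,100 = $239,910.
Sum of the years' digits = 10+9+8+7+6+5+4+3+2+1 = 55.
Year 1: $239,910 × 10/55 = $43,620. Book value $269,390.
Year 2: $239,910 × 9/55 = $39,258. Book value $230,132.
Year 3: $239,910 × 8/55 = $34,896. Book value $195,236.
Year 4: $239,910 × 7/55 = $30,534. Book value $164,702.

$164,702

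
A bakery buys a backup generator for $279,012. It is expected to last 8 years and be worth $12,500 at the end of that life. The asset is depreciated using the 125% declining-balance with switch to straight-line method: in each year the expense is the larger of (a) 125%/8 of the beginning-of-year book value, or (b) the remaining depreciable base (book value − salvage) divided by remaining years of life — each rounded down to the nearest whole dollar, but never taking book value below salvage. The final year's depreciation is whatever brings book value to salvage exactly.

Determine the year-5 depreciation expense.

$31,019

Depreciable base = $279,012 − $12,500 = $266,512.
Year 1: DB = ⌊$279,012 × 125%/8⌋ = $43,595; SL = ⌊$266,512/8⌋ = $33,314 → take DB $43,595. Book value $235,417.
Year 2: DB = ⌊$235,417 × 125%/8⌋ = $36,783; SL = ⌊$222,917/7⌋ = $31,845 → take DB $36,783. Book value $198,634.
Year 3: DB = ⌊$198,634 × 125%/8⌋ = $31,036; SL = ⌊$186,134/6⌋ = $31,022 → take DB $31,036. Book value $167,598.
Year 4: DB = ⌊$167,598 × 125%/8⌋ = $26,187; SL = ⌊$155,098/5⌋ = $31,019 → take SL $31,019. Book value $136,579.
Year 5: DB = ⌊$136,579 × 125%/8⌋ = $21,340; SL = ⌊$124,079/4⌋ = $31,019 → take SL $31,019. Book value $105,560.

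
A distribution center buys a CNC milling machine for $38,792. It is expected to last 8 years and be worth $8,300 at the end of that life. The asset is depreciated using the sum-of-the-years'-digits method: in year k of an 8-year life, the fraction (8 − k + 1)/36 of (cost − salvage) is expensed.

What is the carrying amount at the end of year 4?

$16,770

Depreciable base = $38,792 − $8,300 = $30,492.
Sum of the years' digits = 8+7+6+5+4+3+2+1 = 36.
Year 1: $30,492 × 8/36 = $6,776. Book value $32,016.
Year 2: $30,492 × 7/36 = $5,929. Book value $26,087.
Year 3: $30,492 × 6/36 = $5,082. Book value $21,005.
Year 4: $30,492 × 5/36 = $4,235. Book value $16,770.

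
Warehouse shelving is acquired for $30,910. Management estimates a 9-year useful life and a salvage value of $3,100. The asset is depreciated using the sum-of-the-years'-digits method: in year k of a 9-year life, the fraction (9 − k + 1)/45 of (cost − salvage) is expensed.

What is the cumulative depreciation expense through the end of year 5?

$21,630

Depreciable base = $30,910 − $3,100 = $27,810.
Sum of the years' digits = 9+8+7+6+5+4+3+2+1 = 45.
Year 1: $27,810 × 9/45 = $5,562. Book value $25,348.
Year 2: $27,810 × 8/45 = $4,944. Book value $20,404.
Year 3: $27,810 × 7/45 = $4,326. Book value $16,078.
Year 4: $27,810 × 6/45 = $3,708. Book value $12,370.
Year 5: $27,810 × 5/45 = $3,090. Book value $9,280.
Accumulated through year 5 = $30,910 − $9,280 = $21,630.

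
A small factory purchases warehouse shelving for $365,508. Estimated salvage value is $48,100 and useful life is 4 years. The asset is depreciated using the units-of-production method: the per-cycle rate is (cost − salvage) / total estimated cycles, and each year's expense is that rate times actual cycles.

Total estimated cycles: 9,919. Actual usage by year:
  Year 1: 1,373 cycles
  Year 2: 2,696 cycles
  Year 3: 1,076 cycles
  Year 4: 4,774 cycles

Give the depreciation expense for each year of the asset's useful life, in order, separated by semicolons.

Depreciable base = $365,508 − $48,100 = $317,408.
Rate = $317,408 / 9,919 cycles = $32 per cycle.
Year 1: 1,373 × $32 = $43,936. Book value $321,572.
Year 2: 2,696 × $32 = $86,272. Book value $235,300.
Year 3: 1,076 × $32 = $34,432. Book value $200,868.
Year 4: 4,774 × $32 = $152,768. Book value $48,100.

$43,936; $86,272; $34,432; $152,768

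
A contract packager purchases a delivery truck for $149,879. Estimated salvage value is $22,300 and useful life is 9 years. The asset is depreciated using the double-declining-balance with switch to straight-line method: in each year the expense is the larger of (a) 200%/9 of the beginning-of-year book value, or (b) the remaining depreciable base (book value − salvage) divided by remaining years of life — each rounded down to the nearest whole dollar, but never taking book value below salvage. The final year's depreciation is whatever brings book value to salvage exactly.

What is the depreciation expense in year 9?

$0

Depreciable base = $149,879 − $22,300 = $127,579.
Year 1: DB = ⌊$149,879 × 200%/9⌋ = $33,306; SL = ⌊$127,579/9⌋ = $14,175 → take DB $33,306. Book value $116,573.
Year 2: DB = ⌊$116,573 × 200%/9⌋ = $25,905; SL = ⌊$94,273/8⌋ = $11,784 → take DB $25,905. Book value $90,668.
Year 3: DB = ⌊$90,668 × 200%/9⌋ = $20,148; SL = ⌊$68,368/7⌋ = $9,766 → take DB $20,148. Book value $70,520.
Year 4: DB = ⌊$70,520 × 200%/9⌋ = $15,671; SL = ⌊$48,220/6⌋ = $8,036 → take DB $15,671. Book value $54,849.
Year 5: DB = ⌊$54,849 × 200%/9⌋ = $12,188; SL = ⌊$32,549/5⌋ = $6,509 → take DB $12,188. Book value $42,661.
Year 6: DB = ⌊$42,661 × 200%/9⌋ = $9,480; SL = ⌊$20,361/4⌋ = $5,090 → take DB $9,480. Book value $33,181.
Year 7: DB = ⌊$33,181 × 200%/9⌋ = $7,373; SL = ⌊$10,881/3⌋ = $3,627 → take DB $7,373. Book value $25,808.
Year 8: DB = ⌊$25,808 × 200%/9⌋ = $5,735; SL = ⌊$3,508/2⌋ = $1,754 → take DB $5,735, capped at $3,508. Book value $22,300.
Year 9 (final): $22,300 − $22,300 = $0. Book value $22,300.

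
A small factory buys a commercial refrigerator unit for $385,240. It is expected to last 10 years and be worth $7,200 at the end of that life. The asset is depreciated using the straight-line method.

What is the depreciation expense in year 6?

Depreciable base = $385,240 − $7,200 = $378,040.
Annual expense = $378,040 / 10 = $37,804.

$37,804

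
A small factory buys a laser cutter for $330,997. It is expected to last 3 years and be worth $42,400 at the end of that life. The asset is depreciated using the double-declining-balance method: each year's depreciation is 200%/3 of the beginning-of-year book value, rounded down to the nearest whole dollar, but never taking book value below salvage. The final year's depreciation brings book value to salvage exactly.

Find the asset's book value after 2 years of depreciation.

$42,400

Depreciable base = $330,997 − $42,400 = $288,597.
Year 1: ⌊$330,997 × 200%/3⌋ = $220,664. Book value $110,333.
Year 2: ⌊$110,333 × 200%/3⌋ = $73,555, capped at $67,933. Book value $42,400.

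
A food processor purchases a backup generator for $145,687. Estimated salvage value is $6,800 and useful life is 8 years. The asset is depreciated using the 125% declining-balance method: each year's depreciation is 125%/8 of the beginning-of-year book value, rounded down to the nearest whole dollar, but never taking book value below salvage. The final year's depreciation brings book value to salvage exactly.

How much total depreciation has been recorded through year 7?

$101,331

Depreciable base = $145,687 − $6,800 = $138,887.
Year 1: ⌊$145,687 × 125%/8⌋ = $22,763. Book value $122,924.
Year 2: ⌊$122,924 × 125%/8⌋ = $19,206. Book value $103,718.
Year 3: ⌊$103,718 × 125%/8⌋ = $16,205. Book value $87,513.
Year 4: ⌊$87,513 × 125%/8⌋ = $13,673. Book value $73,840.
Year 5: ⌊$73,840 × 125%/8⌋ = $11,537. Book value $62,303.
Year 6: ⌊$62,303 × 125%/8⌋ = $9,734. Book value $52,569.
Year 7: ⌊$52,569 × 125%/8⌋ = $8,213. Book value $44,356.
Accumulated through year 7 = $145,687 − $44,356 = $101,331.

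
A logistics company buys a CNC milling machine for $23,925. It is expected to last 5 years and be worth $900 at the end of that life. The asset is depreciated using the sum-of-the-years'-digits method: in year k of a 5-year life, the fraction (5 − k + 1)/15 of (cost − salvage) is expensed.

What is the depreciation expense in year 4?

$3,070

Depreciable base = $23,925 − $900 = $23,025.
Sum of the years' digits = 5+4+3+2+1 = 15.
Year 1: $23,025 × 5/15 = $7,675. Book value $16,250.
Year 2: $23,025 × 4/15 = $6,140. Book value $10,110.
Year 3: $23,025 × 3/15 = $4,605. Book value $5,505.
Year 4: $23,025 × 2/15 = $3,070. Book value $2,435.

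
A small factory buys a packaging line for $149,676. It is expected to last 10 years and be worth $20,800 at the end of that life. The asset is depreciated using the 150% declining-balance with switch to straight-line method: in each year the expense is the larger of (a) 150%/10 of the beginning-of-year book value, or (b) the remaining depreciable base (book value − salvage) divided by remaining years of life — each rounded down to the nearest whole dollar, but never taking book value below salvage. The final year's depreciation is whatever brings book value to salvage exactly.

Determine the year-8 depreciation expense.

Depreciable base = $149,676 − $20,800 = $128,876.
Year 1: DB = ⌊$149,676 × 150%/10⌋ = $22,451; SL = ⌊$128,876/10⌋ = $12,887 → take DB $22,451. Book value $127,225.
Year 2: DB = ⌊$127,225 × 150%/10⌋ = $19,083; SL = ⌊$106,425/9⌋ = $11,825 → take DB $19,083. Book value $108,142.
Year 3: DB = ⌊$108,142 × 150%/10⌋ = $16,221; SL = ⌊$87,342/8⌋ = $10,917 → take DB $16,221. Book value $91,921.
Year 4: DB = ⌊$91,921 × 150%/10⌋ = $13,788; SL = ⌊$71,121/7⌋ = $10,160 → take DB $13,788. Book value $78,133.
Year 5: DB = ⌊$78,133 × 150%/10⌋ = $11,719; SL = ⌊$57,333/6⌋ = $9,555 → take DB $11,719. Book value $66,414.
Year 6: DB = ⌊$66,414 × 150%/10⌋ = $9,962; SL = ⌊$45,614/5⌋ = $9,122 → take DB $9,962. Book value $56,452.
Year 7: DB = ⌊$56,452 × 150%/10⌋ = $8,467; SL = ⌊$35,652/4⌋ = $8,913 → take SL $8,913. Book value $47,539.
Year 8: DB = ⌊$47,539 × 150%/10⌋ = $7,130; SL = ⌊$26,739/3⌋ = $8,913 → take SL $8,913. Book value $38,626.

$8,913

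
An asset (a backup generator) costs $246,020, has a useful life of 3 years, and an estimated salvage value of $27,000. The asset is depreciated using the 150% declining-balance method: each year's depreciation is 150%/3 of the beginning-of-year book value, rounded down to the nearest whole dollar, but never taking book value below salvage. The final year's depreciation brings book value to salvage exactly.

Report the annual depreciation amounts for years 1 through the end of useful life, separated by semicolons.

$123,010; $61,505; $34,505

Depreciable base = $246,020 − $27,000 = $219,020.
Year 1: ⌊$246,020 × 150%/3⌋ = $123,010. Book value $123,010.
Year 2: ⌊$123,010 × 150%/3⌋ = $61,505. Book value $61,505.
Year 3 (final): $61,505 − $27,000 = $34,505. Book value $27,000.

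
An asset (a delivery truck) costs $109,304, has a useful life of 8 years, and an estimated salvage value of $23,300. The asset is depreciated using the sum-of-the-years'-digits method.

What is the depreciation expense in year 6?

Depreciable base = $109,304 − $23,300 = $86,004.
Sum of the years' digits = 8+7+6+5+4+3+2+1 = 36.
Year 1: $86,004 × 8/36 = $19,112. Book value $90,192.
Year 2: $86,004 × 7/36 = $16,723. Book value $73,469.
Year 3: $86,004 × 6/36 = $14,334. Book value $59,135.
Year 4: $86,004 × 5/36 = $11,945. Book value $47,190.
Year 5: $86,004 × 4/36 = $9,556. Book value $37,634.
Year 6: $86,004 × 3/36 = $7,167. Book value $30,467.

$7,167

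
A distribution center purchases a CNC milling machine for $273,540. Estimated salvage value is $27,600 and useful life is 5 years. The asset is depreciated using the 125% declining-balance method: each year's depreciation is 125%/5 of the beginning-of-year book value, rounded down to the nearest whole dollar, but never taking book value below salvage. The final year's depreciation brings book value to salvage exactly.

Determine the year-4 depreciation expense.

Depreciable base = $273,540 − $27,600 = $245,940.
Year 1: ⌊$273,540 × 125%/5⌋ = $68,385. Book value $205,155.
Year 2: ⌊$205,155 × 125%/5⌋ = $51,288. Book value $153,867.
Year 3: ⌊$153,867 × 125%/5⌋ = $38,466. Book value $115,401.
Year 4: ⌊$115,401 × 125%/5⌋ = $28,850. Book value $86,551.

$28,850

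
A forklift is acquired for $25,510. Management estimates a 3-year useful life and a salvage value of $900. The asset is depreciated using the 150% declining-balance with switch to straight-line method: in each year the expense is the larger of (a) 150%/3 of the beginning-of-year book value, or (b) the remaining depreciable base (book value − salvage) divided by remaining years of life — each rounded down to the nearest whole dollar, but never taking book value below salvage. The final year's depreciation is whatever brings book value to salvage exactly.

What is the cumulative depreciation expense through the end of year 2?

Depreciable base = $25,510 − $900 = $24,610.
Year 1: DB = ⌊$25,510 × 150%/3⌋ = $12,755; SL = ⌊$24,610/3⌋ = $8,203 → take DB $12,755. Book value $12,755.
Year 2: DB = ⌊$12,755 × 150%/3⌋ = $6,377; SL = ⌊$11,855/2⌋ = $5,927 → take DB $6,377. Book value $6,378.
Accumulated through year 2 = $25,510 − $6,378 = $19,132.

$19,132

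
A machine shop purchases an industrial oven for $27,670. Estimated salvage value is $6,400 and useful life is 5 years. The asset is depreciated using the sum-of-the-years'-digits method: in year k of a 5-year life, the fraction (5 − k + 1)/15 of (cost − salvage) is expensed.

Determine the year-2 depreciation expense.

Depreciable base = $27,670 − $6,400 = $21,270.
Sum of the years' digits = 5+4+3+2+1 = 15.
Year 1: $21,270 × 5/15 = $7,090. Book value $20,580.
Year 2: $21,270 × 4/15 = $5,672. Book value $14,908.

$5,672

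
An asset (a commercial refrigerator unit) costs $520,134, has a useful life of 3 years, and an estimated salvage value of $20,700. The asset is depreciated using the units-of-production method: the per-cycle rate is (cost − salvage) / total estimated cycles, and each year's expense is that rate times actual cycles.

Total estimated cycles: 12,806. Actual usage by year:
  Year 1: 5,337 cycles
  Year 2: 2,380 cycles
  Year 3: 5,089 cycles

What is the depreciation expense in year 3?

Depreciable base = $520,134 − $20,700 = $499,434.
Rate = $499,434 / 12,806 cycles = $39 per cycle.
Year 1: 5,337 × $39 = $208,143. Book value $311,991.
Year 2: 2,380 × $39 = $92,820. Book value $219,171.
Year 3: 5,089 × $39 = $198,471. Book value $20,700.

$198,471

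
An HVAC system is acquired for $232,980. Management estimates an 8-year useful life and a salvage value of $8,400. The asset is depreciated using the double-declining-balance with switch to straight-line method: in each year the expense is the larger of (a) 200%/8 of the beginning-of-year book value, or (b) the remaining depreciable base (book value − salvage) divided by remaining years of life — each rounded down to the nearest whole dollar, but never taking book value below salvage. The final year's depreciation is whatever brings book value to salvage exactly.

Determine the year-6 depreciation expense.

$15,629

Depreciable base = $232,980 − $8,400 = $224,580.
Year 1: DB = ⌊$232,980 × 200%/8⌋ = $58,245; SL = ⌊$224,580/8⌋ = $28,072 → take DB $58,245. Book value $174,735.
Year 2: DB = ⌊$174,735 × 200%/8⌋ = $43,683; SL = ⌊$166,335/7⌋ = $23,762 → take DB $43,683. Book value $131,052.
Year 3: DB = ⌊$131,052 × 200%/8⌋ = $32,763; SL = ⌊$122,652/6⌋ = $20,442 → take DB $32,763. Book value $98,289.
Year 4: DB = ⌊$98,289 × 200%/8⌋ = $24,572; SL = ⌊$89,889/5⌋ = $17,977 → take DB $24,572. Book value $73,717.
Year 5: DB = ⌊$73,717 × 200%/8⌋ = $18,429; SL = ⌊$65,317/4⌋ = $16,329 → take DB $18,429. Book value $55,288.
Year 6: DB = ⌊$55,288 × 200%/8⌋ = $13,822; SL = ⌊$46,888/3⌋ = $15,629 → take SL $15,629. Book value $39,659.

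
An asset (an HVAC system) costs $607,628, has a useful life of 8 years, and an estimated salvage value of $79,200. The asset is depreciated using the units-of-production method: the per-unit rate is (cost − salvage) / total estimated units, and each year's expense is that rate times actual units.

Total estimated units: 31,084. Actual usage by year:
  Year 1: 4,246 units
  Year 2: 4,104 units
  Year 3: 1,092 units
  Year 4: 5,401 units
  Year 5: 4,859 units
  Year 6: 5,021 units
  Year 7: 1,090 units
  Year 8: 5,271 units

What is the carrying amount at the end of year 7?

Depreciable base = $607,628 − $79,200 = $528,428.
Rate = $528,428 / 31,084 units = $17 per unit.
Year 1: 4,246 × $17 = $72,182. Book value $535,446.
Year 2: 4,104 × $17 = $69,768. Book value $465,678.
Year 3: 1,092 × $17 = $18,564. Book value $447,114.
Year 4: 5,401 × $17 = $91,817. Book value $355,297.
Year 5: 4,859 × $17 = $82,603. Book value $272,694.
Year 6: 5,021 × $17 = $85,357. Book value $187,337.
Year 7: 1,090 × $17 = $18,530. Book value $168,807.

$168,807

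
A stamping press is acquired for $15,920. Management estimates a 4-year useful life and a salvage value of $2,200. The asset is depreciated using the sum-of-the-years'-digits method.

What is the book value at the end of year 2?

Depreciable base = $15,920 − $2,200 = $13,720.
Sum of the years' digits = 4+3+2+1 = 10.
Year 1: $13,720 × 4/10 = $5,488. Book value $10,432.
Year 2: $13,720 × 3/10 = $4,116. Book value $6,316.

$6,316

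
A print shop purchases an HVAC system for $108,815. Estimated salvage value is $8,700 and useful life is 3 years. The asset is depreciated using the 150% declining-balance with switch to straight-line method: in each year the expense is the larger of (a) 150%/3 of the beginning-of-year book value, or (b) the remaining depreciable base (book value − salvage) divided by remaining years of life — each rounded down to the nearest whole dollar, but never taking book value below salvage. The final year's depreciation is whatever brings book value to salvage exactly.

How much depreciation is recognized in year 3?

Depreciable base = $108,815 − $8,700 = $100,115.
Year 1: DB = ⌊$108,815 × 150%/3⌋ = $54,407; SL = ⌊$100,115/3⌋ = $33,371 → take DB $54,407. Book value $54,408.
Year 2: DB = ⌊$54,408 × 150%/3⌋ = $27,204; SL = ⌊$45,708/2⌋ = $22,854 → take DB $27,204. Book value $27,204.
Year 3 (final): $27,204 − $8,700 = $18,504. Book value $8,700.

$18,504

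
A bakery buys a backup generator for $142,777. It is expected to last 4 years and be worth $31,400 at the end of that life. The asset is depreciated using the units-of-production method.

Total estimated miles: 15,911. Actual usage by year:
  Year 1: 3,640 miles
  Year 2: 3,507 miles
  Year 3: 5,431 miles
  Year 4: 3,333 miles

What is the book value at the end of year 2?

Depreciable base = $142,777 − $31,400 = $111,377.
Rate = $111,377 / 15,911 miles = $7 per mile.
Year 1: 3,640 × $7 = $25,480. Book value $117,297.
Year 2: 3,507 × $7 = $24,549. Book value $92,748.

$92,748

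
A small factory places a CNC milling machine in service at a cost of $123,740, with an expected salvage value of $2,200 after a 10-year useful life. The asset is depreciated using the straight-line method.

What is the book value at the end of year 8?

$26,508

Depreciable base = $123,740 − $2,200 = $121,540.
Annual expense = $121,540 / 10 = $12,154.
End of year 1: book value $111,586.
End of year 2: book value $99,432.
End of year 3: book value $87,278.
End of year 4: book value $75,124.
End of year 5: book value $62,970.
End of year 6: book value $50,816.
End of year 7: book value $38,662.
End of year 8: book value $26,508.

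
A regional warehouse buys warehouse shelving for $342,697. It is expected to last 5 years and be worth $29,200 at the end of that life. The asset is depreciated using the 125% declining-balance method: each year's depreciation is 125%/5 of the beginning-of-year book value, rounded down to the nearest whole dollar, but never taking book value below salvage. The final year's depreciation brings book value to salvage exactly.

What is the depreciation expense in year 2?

$64,255

Depreciable base = $342,697 − $29,200 = $313,497.
Year 1: ⌊$342,697 × 125%/5⌋ = $85,674. Book value $257,023.
Year 2: ⌊$257,023 × 125%/5⌋ = $64,255. Book value $192,768.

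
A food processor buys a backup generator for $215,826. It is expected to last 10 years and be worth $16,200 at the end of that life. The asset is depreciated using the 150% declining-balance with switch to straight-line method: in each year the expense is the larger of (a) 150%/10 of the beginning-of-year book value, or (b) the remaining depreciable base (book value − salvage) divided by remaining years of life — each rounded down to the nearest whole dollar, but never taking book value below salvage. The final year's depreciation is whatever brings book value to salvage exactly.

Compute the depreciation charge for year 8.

Depreciable base = $215,826 − $16,200 = $199,626.
Year 1: DB = ⌊$215,826 × 150%/10⌋ = $32,373; SL = ⌊$199,626/10⌋ = $19,962 → take DB $32,373. Book value $183,453.
Year 2: DB = ⌊$183,453 × 150%/10⌋ = $27,517; SL = ⌊$167,253/9⌋ = $18,583 → take DB $27,517. Book value $155,936.
Year 3: DB = ⌊$155,936 × 150%/10⌋ = $23,390; SL = ⌊$139,736/8⌋ = $17,467 → take DB $23,390. Book value $132,546.
Year 4: DB = ⌊$132,546 × 150%/10⌋ = $19,881; SL = ⌊$116,346/7⌋ = $16,620 → take DB $19,881. Book value $112,665.
Year 5: DB = ⌊$112,665 × 150%/10⌋ = $16,899; SL = ⌊$96,465/6⌋ = $16,077 → take DB $16,899. Book value $95,766.
Year 6: DB = ⌊$95,766 × 150%/10⌋ = $14,364; SL = ⌊$79,566/5⌋ = $15,913 → take SL $15,913. Book value $79,853.
Year 7: DB = ⌊$79,853 × 150%/10⌋ = $11,977; SL = ⌊$63,653/4⌋ = $15,913 → take SL $15,913. Book value $63,940.
Year 8: DB = ⌊$63,940 × 150%/10⌋ = $9,591; SL = ⌊$47,740/3⌋ = $15,913 → take SL $15,913. Book value $48,027.

$15,913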